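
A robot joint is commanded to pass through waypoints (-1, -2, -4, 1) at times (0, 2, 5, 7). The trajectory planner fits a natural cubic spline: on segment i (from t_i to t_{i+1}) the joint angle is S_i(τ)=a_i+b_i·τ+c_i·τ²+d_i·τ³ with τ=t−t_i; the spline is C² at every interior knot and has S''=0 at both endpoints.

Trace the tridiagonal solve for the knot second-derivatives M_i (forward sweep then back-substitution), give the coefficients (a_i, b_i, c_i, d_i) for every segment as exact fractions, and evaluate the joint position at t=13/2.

Δ: Δ0=-1/2, Δ1=-2/3, Δ2=5/2
row 1: diag=10, rhs=-1; c'=3/10, d'=-1/10
row 2: denom=10−3·3/10=91/10; d'=(19−3·-1/10)/(91/10)=193/91
back: M2=193/91
back: M1=-1/10−3/10·193/91=-67/91
M: M0=0, M1=-67/91, M2=193/91, M3=0
seg 0: a=-1, c=M0/2=0, d=(M1−M0)/(6·2)=-67/1092, b=Δ0−h0·(2M0+M1)/6=-139/546
seg 1: a=-2, c=M1/2=-67/182, d=(M2−M1)/(6·3)=10/63, b=Δ1−h1·(2M1+M2)/6=-541/546
seg 2: a=-4, c=M2/2=193/182, d=(M3−M2)/(6·2)=-193/1092, b=Δ2−h2·(2M2+M3)/6=593/546
t_q=13/2 → seg 2, τ=3/2; S=-4+593/546·τ+193/182·τ²+-193/1092·τ³=-1693/2912

  seg 0: a=-1 b=-139/546 c=0 d=-67/1092
  seg 1: a=-2 b=-541/546 c=-67/182 d=10/63
  seg 2: a=-4 b=593/546 c=193/182 d=-193/1092
S(13/2) = -1693/2912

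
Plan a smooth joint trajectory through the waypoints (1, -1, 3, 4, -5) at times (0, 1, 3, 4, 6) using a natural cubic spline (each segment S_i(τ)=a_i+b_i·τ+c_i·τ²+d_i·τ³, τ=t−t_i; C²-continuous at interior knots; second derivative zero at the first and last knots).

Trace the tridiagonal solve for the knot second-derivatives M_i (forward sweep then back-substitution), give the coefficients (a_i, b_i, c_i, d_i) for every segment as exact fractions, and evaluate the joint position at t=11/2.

  seg 0: a=1 b=-171/62 c=0 d=47/62
  seg 1: a=-1 b=-15/31 c=141/62 d=-16/31
  seg 2: a=3 b=75/31 c=-51/62 d=-37/62
  seg 3: a=4 b=-63/62 c=-81/31 d=27/62
S(11/2) = -959/496

Δ: Δ0=-2, Δ1=2, Δ2=1, Δ3=-9/2
row 1: diag=6, rhs=24; c'=1/3, d'=4
row 2: denom=6−2·1/3=16/3; d'=(-6−2·4)/(16/3)=-21/8
row 3: denom=6−1·3/16=93/16; d'=(-33−1·-21/8)/(93/16)=-162/31
back: M3=-162/31
back: M2=-21/8−3/16·-162/31=-51/31
back: M1=4−1/3·-51/31=141/31
M: M0=0, M1=141/31, M2=-51/31, M3=-162/31, M4=0
seg 0: a=1, c=M0/2=0, d=(M1−M0)/(6·1)=47/62, b=Δ0−h0·(2M0+M1)/6=-171/62
seg 1: a=-1, c=M1/2=141/62, d=(M2−M1)/(6·2)=-16/31, b=Δ1−h1·(2M1+M2)/6=-15/31
seg 2: a=3, c=M2/2=-51/62, d=(M3−M2)/(6·1)=-37/62, b=Δ2−h2·(2M2+M3)/6=75/31
seg 3: a=4, c=M3/2=-81/31, d=(M4−M3)/(6·2)=27/62, b=Δ3−h3·(2M3+M4)/6=-63/62
t_q=11/2 → seg 3, τ=3/2; S=4+-63/62·τ+-81/31·τ²+27/62·τ³=-959/496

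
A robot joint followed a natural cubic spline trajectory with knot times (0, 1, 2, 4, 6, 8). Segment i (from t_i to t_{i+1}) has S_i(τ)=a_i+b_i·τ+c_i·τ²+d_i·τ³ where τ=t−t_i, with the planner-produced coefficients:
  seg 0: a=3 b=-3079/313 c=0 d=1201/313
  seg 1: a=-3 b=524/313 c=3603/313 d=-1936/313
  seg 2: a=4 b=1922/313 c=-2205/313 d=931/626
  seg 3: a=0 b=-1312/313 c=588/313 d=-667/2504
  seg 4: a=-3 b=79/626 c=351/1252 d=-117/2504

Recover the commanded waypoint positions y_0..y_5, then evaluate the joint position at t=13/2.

y_0=3 y_1=-3 y_2=4 y_3=0 y_4=-3 y_5=-2
S(13/2) = -57545/20032

y_0 = S_0(0) = a_0 = 3
y_1 = S_1(0) = a_1 = -3
y_2 = S_2(0) = a_2 = 4
y_3 = S_3(0) = a_3 = 0
y_4 = S_4(0) = a_4 = -3
y_5 = S_4(2) = -2
t_q=13/2 is in segment 4 (τ=1/2); S_4(τ)=-57545/20032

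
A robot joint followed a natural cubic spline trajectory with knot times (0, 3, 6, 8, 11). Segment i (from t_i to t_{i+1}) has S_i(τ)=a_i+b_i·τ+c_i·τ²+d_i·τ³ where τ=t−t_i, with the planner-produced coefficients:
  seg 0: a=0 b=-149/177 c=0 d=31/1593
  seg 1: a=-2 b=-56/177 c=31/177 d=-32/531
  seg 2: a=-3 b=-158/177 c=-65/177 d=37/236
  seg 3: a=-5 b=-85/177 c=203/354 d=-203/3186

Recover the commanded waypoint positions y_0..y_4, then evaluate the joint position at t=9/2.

y_0 = S_0(0) = a_0 = 0
y_1 = S_1(0) = a_1 = -2
y_2 = S_2(0) = a_2 = -3
y_3 = S_3(0) = a_3 = -5
y_4 = S_3(3) = -3
t_q=9/2 is in segment 1 (τ=3/2); S_1(τ)=-539/236

y_0=0 y_1=-2 y_2=-3 y_3=-5 y_4=-3
S(9/2) = -539/236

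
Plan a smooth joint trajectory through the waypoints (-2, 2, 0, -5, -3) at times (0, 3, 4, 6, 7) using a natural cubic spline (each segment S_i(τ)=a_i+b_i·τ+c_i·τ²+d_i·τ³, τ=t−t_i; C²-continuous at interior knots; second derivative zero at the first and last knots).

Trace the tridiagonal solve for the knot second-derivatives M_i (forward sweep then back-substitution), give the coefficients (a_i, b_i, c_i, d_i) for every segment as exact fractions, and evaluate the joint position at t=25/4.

Δ: Δ0=4/3, Δ1=-2, Δ2=-5/2, Δ3=2
row 1: diag=8, rhs=-20; c'=1/8, d'=-5/2
row 2: denom=6−1·1/8=47/8; d'=(-3−1·-5/2)/(47/8)=-4/47
row 3: denom=6−2·16/47=250/47; d'=(27−2·-4/47)/(250/47)=1277/250
back: M3=1277/250
back: M2=-4/47−16/47·1277/250=-228/125
back: M1=-5/2−1/8·-228/125=-284/125
M: M0=0, M1=-284/125, M2=-228/125, M3=1277/250, M4=0
seg 0: a=-2, c=M0/2=0, d=(M1−M0)/(6·3)=-142/1125, b=Δ0−h0·(2M0+M1)/6=926/375
seg 1: a=2, c=M1/2=-142/125, d=(M2−M1)/(6·1)=28/375, b=Δ1−h1·(2M1+M2)/6=-352/375
seg 2: a=0, c=M2/2=-114/125, d=(M3−M2)/(6·2)=1733/3000, b=Δ2−h2·(2M2+M3)/6=-224/75
seg 3: a=-5, c=M3/2=1277/500, d=(M4−M3)/(6·1)=-1277/1500, b=Δ3−h3·(2M3+M4)/6=223/750
t_q=25/4 → seg 3, τ=1/4; S=-5+223/750·τ+1277/500·τ²+-1277/1500·τ³=-152939/32000

  seg 0: a=-2 b=926/375 c=0 d=-142/1125
  seg 1: a=2 b=-352/375 c=-142/125 d=28/375
  seg 2: a=0 b=-224/75 c=-114/125 d=1733/3000
  seg 3: a=-5 b=223/750 c=1277/500 d=-1277/1500
S(25/4) = -152939/32000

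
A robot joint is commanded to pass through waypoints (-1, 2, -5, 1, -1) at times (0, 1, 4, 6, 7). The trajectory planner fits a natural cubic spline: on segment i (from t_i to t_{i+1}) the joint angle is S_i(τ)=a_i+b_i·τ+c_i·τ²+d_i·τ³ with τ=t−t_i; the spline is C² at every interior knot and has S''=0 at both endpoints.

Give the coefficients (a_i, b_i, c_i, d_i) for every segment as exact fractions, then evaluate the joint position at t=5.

  seg 0: a=-1 b=2410/591 c=0 d=-637/591
  seg 1: a=2 b=499/591 c=-637/197 d=1285/1773
  seg 2: a=-5 b=598/591 c=648/197 d=-2713/2364
  seg 3: a=1 b=235/591 c=-1417/394 d=1417/1182
S(5) = -1455/788

Δ: Δ0=3, Δ1=-7/3, Δ2=3, Δ3=-2
row 1: diag=8, rhs=-32; c'=3/8, d'=-4
row 2: denom=10−3·3/8=71/8; d'=(32−3·-4)/(71/8)=352/71
row 3: denom=6−2·16/71=394/71; d'=(-30−2·352/71)/(394/71)=-1417/197
back: M3=-1417/197
back: M2=352/71−16/71·-1417/197=1296/197
back: M1=-4−3/8·1296/197=-1274/197
M: M0=0, M1=-1274/197, M2=1296/197, M3=-1417/197, M4=0
seg 0: a=-1, c=M0/2=0, d=(M1−M0)/(6·1)=-637/591, b=Δ0−h0·(2M0+M1)/6=2410/591
seg 1: a=2, c=M1/2=-637/197, d=(M2−M1)/(6·3)=1285/1773, b=Δ1−h1·(2M1+M2)/6=499/591
seg 2: a=-5, c=M2/2=648/197, d=(M3−M2)/(6·2)=-2713/2364, b=Δ2−h2·(2M2+M3)/6=598/591
seg 3: a=1, c=M3/2=-1417/394, d=(M4−M3)/(6·1)=1417/1182, b=Δ3−h3·(2M3+M4)/6=235/591
t_q=5 → seg 2, τ=1; S=-5+598/591·τ+648/197·τ²+-2713/2364·τ³=-1455/788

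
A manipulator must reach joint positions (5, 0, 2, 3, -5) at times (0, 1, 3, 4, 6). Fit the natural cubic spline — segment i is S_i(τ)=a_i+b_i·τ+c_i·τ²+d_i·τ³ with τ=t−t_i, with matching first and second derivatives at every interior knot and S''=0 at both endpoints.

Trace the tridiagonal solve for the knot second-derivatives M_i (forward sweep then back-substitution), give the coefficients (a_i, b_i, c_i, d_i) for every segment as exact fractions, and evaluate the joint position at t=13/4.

Δ: Δ0=-5, Δ1=1, Δ2=1, Δ3=-4
row 1: diag=6, rhs=36; c'=1/3, d'=6
row 2: denom=6−2·1/3=16/3; d'=(0−2·6)/(16/3)=-9/4
row 3: denom=6−1·3/16=93/16; d'=(-30−1·-9/4)/(93/16)=-148/31
back: M3=-148/31
back: M2=-9/4−3/16·-148/31=-42/31
back: M1=6−1/3·-42/31=200/31
M: M0=0, M1=200/31, M2=-42/31, M3=-148/31, M4=0
seg 0: a=5, c=M0/2=0, d=(M1−M0)/(6·1)=100/93, b=Δ0−h0·(2M0+M1)/6=-565/93
seg 1: a=0, c=M1/2=100/31, d=(M2−M1)/(6·2)=-121/186, b=Δ1−h1·(2M1+M2)/6=-265/93
seg 2: a=2, c=M2/2=-21/31, d=(M3−M2)/(6·1)=-53/93, b=Δ2−h2·(2M2+M3)/6=209/93
seg 3: a=3, c=M3/2=-74/31, d=(M4−M3)/(6·2)=37/93, b=Δ3−h3·(2M3+M4)/6=-76/93
t_q=13/4 → seg 2, τ=1/4; S=2+209/93·τ+-21/31·τ²+-53/93·τ³=4981/1984

  seg 0: a=5 b=-565/93 c=0 d=100/93
  seg 1: a=0 b=-265/93 c=100/31 d=-121/186
  seg 2: a=2 b=209/93 c=-21/31 d=-53/93
  seg 3: a=3 b=-76/93 c=-74/31 d=37/93
S(13/4) = 4981/1984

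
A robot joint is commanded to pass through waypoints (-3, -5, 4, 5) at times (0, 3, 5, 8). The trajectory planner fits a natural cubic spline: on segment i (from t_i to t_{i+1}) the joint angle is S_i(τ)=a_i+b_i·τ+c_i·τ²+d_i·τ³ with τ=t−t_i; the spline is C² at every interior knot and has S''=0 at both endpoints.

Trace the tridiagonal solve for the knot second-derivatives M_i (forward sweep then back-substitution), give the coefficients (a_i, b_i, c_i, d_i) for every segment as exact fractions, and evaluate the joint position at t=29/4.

  seg 0: a=-3 b=-61/24 c=0 d=5/24
  seg 1: a=-5 b=37/12 c=15/8 d=-7/12
  seg 2: a=4 b=43/12 c=-13/8 d=13/72
S(29/4) = 3017/512

Δ: Δ0=-2/3, Δ1=9/2, Δ2=1/3
row 1: diag=10, rhs=31; c'=1/5, d'=31/10
row 2: denom=10−2·1/5=48/5; d'=(-25−2·31/10)/(48/5)=-13/4
back: M2=-13/4
back: M1=31/10−1/5·-13/4=15/4
M: M0=0, M1=15/4, M2=-13/4, M3=0
seg 0: a=-3, c=M0/2=0, d=(M1−M0)/(6·3)=5/24, b=Δ0−h0·(2M0+M1)/6=-61/24
seg 1: a=-5, c=M1/2=15/8, d=(M2−M1)/(6·2)=-7/12, b=Δ1−h1·(2M1+M2)/6=37/12
seg 2: a=4, c=M2/2=-13/8, d=(M3−M2)/(6·3)=13/72, b=Δ2−h2·(2M2+M3)/6=43/12
t_q=29/4 → seg 2, τ=9/4; S=4+43/12·τ+-13/8·τ²+13/72·τ³=3017/512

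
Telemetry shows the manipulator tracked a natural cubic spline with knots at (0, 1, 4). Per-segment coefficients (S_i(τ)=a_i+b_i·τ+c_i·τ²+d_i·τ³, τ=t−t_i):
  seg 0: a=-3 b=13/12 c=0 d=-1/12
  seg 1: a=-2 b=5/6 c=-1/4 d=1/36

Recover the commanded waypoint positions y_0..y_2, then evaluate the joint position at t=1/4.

y_0=-3 y_1=-2 y_2=-1
S(1/4) = -699/256

y_0 = S_0(0) = a_0 = -3
y_1 = S_1(0) = a_1 = -2
y_2 = S_1(3) = -1
t_q=1/4 is in segment 0 (τ=1/4); S_0(τ)=-699/256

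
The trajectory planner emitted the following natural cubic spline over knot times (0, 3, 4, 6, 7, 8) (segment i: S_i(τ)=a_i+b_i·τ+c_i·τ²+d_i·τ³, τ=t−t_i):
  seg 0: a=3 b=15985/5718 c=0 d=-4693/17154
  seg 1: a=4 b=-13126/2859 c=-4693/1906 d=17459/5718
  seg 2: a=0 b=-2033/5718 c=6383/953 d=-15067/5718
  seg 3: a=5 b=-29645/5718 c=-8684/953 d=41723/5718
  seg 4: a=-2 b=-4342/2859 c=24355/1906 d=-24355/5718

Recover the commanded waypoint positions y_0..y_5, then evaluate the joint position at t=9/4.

y_0 = S_0(0) = a_0 = 3
y_1 = S_1(0) = a_1 = 4
y_2 = S_2(0) = a_2 = 0
y_3 = S_3(0) = a_3 = 5
y_4 = S_4(0) = a_4 = -2
y_5 = S_4(1) = 5
t_q=9/4 is in segment 0 (τ=9/4); S_0(τ)=753099/121984

y_0=3 y_1=4 y_2=0 y_3=5 y_4=-2 y_5=5
S(9/4) = 753099/121984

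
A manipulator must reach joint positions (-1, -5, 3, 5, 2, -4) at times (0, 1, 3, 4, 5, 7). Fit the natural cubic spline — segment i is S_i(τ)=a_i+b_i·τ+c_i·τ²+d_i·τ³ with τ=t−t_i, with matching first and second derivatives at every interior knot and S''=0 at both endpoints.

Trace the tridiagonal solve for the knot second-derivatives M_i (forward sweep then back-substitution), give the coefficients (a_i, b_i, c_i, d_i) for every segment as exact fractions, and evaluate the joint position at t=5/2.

Δ: Δ0=-4, Δ1=4, Δ2=2, Δ3=-3, Δ4=-3
row 1: diag=6, rhs=48; c'=1/3, d'=8
row 2: denom=6−2·1/3=16/3; d'=(-12−2·8)/(16/3)=-21/4
row 3: denom=4−1·3/16=61/16; d'=(-30−1·-21/4)/(61/16)=-396/61
row 4: denom=6−1·16/61=350/61; d'=(0−1·-396/61)/(350/61)=198/175
back: M4=198/175
back: M3=-396/61−16/61·198/175=-1188/175
back: M2=-21/4−3/16·-1188/175=-696/175
back: M1=8−1/3·-696/175=1632/175
M: M0=0, M1=1632/175, M2=-696/175, M3=-1188/175, M4=198/175, M5=0
seg 0: a=-1, c=M0/2=0, d=(M1−M0)/(6·1)=272/175, b=Δ0−h0·(2M0+M1)/6=-972/175
seg 1: a=-5, c=M1/2=816/175, d=(M2−M1)/(6·2)=-194/175, b=Δ1−h1·(2M1+M2)/6=-156/175
seg 2: a=3, c=M2/2=-348/175, d=(M3−M2)/(6·1)=-82/175, b=Δ2−h2·(2M2+M3)/6=156/35
seg 3: a=5, c=M3/2=-594/175, d=(M4−M3)/(6·1)=33/25, b=Δ3−h3·(2M3+M4)/6=-162/175
seg 4: a=2, c=M4/2=99/175, d=(M5−M4)/(6·2)=-33/350, b=Δ4−h4·(2M4+M5)/6=-657/175
t_q=5/2 → seg 1, τ=3/2; S=-5+-156/175·τ+816/175·τ²+-194/175·τ³=289/700

  seg 0: a=-1 b=-972/175 c=0 d=272/175
  seg 1: a=-5 b=-156/175 c=816/175 d=-194/175
  seg 2: a=3 b=156/35 c=-348/175 d=-82/175
  seg 3: a=5 b=-162/175 c=-594/175 d=33/25
  seg 4: a=2 b=-657/175 c=99/175 d=-33/350
S(5/2) = 289/700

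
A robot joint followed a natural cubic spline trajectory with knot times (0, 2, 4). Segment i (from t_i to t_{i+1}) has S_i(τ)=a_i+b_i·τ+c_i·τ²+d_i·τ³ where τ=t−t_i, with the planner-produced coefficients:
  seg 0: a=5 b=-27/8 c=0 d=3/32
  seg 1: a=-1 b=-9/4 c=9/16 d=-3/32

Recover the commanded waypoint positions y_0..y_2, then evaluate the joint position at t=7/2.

y_0=5 y_1=-1 y_2=-4
S(7/2) = -877/256

y_0 = S_0(0) = a_0 = 5
y_1 = S_1(0) = a_1 = -1
y_2 = S_1(2) = -4
t_q=7/2 is in segment 1 (τ=3/2); S_1(τ)=-877/256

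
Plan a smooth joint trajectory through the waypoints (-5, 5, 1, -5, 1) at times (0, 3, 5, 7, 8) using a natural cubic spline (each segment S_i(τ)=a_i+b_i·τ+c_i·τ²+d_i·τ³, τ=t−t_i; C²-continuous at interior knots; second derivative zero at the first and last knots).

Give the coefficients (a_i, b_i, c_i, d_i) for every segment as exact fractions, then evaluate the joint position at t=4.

  seg 0: a=-5 b=365/78 c=0 d=-35/234
  seg 1: a=5 b=25/39 c=-35/26 d=1/78
  seg 2: a=1 b=-179/39 c=-33/26 d=161/156
  seg 3: a=-5 b=106/39 c=64/13 d=-64/39
S(4) = 56/13

Δ: Δ0=10/3, Δ1=-2, Δ2=-3, Δ3=6
row 1: diag=10, rhs=-32; c'=1/5, d'=-16/5
row 2: denom=8−2·1/5=38/5; d'=(-6−2·-16/5)/(38/5)=1/19
row 3: denom=6−2·5/19=104/19; d'=(54−2·1/19)/(104/19)=128/13
back: M3=128/13
back: M2=1/19−5/19·128/13=-33/13
back: M1=-16/5−1/5·-33/13=-35/13
M: M0=0, M1=-35/13, M2=-33/13, M3=128/13, M4=0
seg 0: a=-5, c=M0/2=0, d=(M1−M0)/(6·3)=-35/234, b=Δ0−h0·(2M0+M1)/6=365/78
seg 1: a=5, c=M1/2=-35/26, d=(M2−M1)/(6·2)=1/78, b=Δ1−h1·(2M1+M2)/6=25/39
seg 2: a=1, c=M2/2=-33/26, d=(M3−M2)/(6·2)=161/156, b=Δ2−h2·(2M2+M3)/6=-179/39
seg 3: a=-5, c=M3/2=64/13, d=(M4−M3)/(6·1)=-64/39, b=Δ3−h3·(2M3+M4)/6=106/39
t_q=4 → seg 1, τ=1; S=5+25/39·τ+-35/26·τ²+1/78·τ³=56/13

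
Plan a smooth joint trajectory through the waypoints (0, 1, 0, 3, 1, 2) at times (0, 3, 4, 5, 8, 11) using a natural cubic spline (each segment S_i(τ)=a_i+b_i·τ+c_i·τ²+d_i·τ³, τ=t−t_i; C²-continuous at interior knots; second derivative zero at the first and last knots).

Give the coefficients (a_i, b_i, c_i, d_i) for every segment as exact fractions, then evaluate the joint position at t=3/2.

Δ: Δ0=1/3, Δ1=-1, Δ2=3, Δ3=-2/3, Δ4=1/3
row 1: diag=8, rhs=-8; c'=1/8, d'=-1
row 2: denom=4−1·1/8=31/8; d'=(24−1·-1)/(31/8)=200/31
row 3: denom=8−1·8/31=240/31; d'=(-22−1·200/31)/(240/31)=-147/40
row 4: denom=12−3·31/80=867/80; d'=(6−3·-147/40)/(867/80)=454/289
back: M4=454/289
back: M3=-147/40−31/80·454/289=-1238/289
back: M2=200/31−8/31·-1238/289=2184/289
back: M1=-1−1/8·2184/289=-562/289
M: M0=0, M1=-562/289, M2=2184/289, M3=-1238/289, M4=454/289, M5=0
seg 0: a=0, c=M0/2=0, d=(M1−M0)/(6·3)=-281/2601, b=Δ0−h0·(2M0+M1)/6=1132/867
seg 1: a=1, c=M1/2=-281/289, d=(M2−M1)/(6·1)=1373/867, b=Δ1−h1·(2M1+M2)/6=-1397/867
seg 2: a=0, c=M2/2=1092/289, d=(M3−M2)/(6·1)=-1711/867, b=Δ2−h2·(2M2+M3)/6=1036/867
seg 3: a=3, c=M3/2=-619/289, d=(M4−M3)/(6·3)=94/289, b=Δ3−h3·(2M3+M4)/6=2455/867
seg 4: a=1, c=M4/2=227/289, d=(M5−M4)/(6·3)=-227/2601, b=Δ4−h4·(2M4+M5)/6=-1073/867
t_q=3/2 → seg 0, τ=3/2; S=0+1132/867·τ+0·τ²+-281/2601·τ³=3685/2312

  seg 0: a=0 b=1132/867 c=0 d=-281/2601
  seg 1: a=1 b=-1397/867 c=-281/289 d=1373/867
  seg 2: a=0 b=1036/867 c=1092/289 d=-1711/867
  seg 3: a=3 b=2455/867 c=-619/289 d=94/289
  seg 4: a=1 b=-1073/867 c=227/289 d=-227/2601
S(3/2) = 3685/2312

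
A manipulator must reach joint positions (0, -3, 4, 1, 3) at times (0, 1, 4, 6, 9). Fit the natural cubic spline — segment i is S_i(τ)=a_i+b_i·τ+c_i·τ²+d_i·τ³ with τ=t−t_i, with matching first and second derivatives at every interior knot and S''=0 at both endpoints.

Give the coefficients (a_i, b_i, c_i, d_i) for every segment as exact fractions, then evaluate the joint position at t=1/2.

  seg 0: a=0 b=-1337/339 c=0 d=320/339
  seg 1: a=-3 b=-377/339 c=320/113 d=-1712/3051
  seg 2: a=4 b=247/339 c=-752/339 d=499/904
  seg 3: a=1 b=-1031/678 c=1483/1356 d=-1483/12204
S(1/2) = -419/226

Δ: Δ0=-3, Δ1=7/3, Δ2=-3/2, Δ3=2/3
row 1: diag=8, rhs=32; c'=3/8, d'=4
row 2: denom=10−3·3/8=71/8; d'=(-23−3·4)/(71/8)=-280/71
row 3: denom=10−2·16/71=678/71; d'=(13−2·-280/71)/(678/71)=1483/678
back: M3=1483/678
back: M2=-280/71−16/71·1483/678=-1504/339
back: M1=4−3/8·-1504/339=640/113
M: M0=0, M1=640/113, M2=-1504/339, M3=1483/678, M4=0
seg 0: a=0, c=M0/2=0, d=(M1−M0)/(6·1)=320/339, b=Δ0−h0·(2M0+M1)/6=-1337/339
seg 1: a=-3, c=M1/2=320/113, d=(M2−M1)/(6·3)=-1712/3051, b=Δ1−h1·(2M1+M2)/6=-377/339
seg 2: a=4, c=M2/2=-752/339, d=(M3−M2)/(6·2)=499/904, b=Δ2−h2·(2M2+M3)/6=247/339
seg 3: a=1, c=M3/2=1483/1356, d=(M4−M3)/(6·3)=-1483/12204, b=Δ3−h3·(2M3+M4)/6=-1031/678
t_q=1/2 → seg 0, τ=1/2; S=0+-1337/339·τ+0·τ²+320/339·τ³=-419/226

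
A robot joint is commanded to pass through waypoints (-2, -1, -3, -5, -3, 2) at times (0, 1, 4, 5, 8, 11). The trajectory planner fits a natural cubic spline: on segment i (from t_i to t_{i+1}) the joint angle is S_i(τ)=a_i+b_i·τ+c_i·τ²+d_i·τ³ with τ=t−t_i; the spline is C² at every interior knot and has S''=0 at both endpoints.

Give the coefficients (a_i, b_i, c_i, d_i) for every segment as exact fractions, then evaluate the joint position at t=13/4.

  seg 0: a=-2 b=1798/1563 c=0 d=-235/1563
  seg 1: a=-1 b=1093/1563 c=-235/521 d=-20/14067
  seg 2: a=-3 b=-3197/1563 c=-725/1563 d=796/1563
  seg 3: a=-5 b=-753/521 c=1663/1563 d=-1688/14067
  seg 4: a=-3 b=885/521 c=-25/1563 d=25/14067
S(13/4) = -7195/4168

Δ: Δ0=1, Δ1=-2/3, Δ2=-2, Δ3=2/3, Δ4=5/3
row 1: diag=8, rhs=-10; c'=3/8, d'=-5/4
row 2: denom=8−3·3/8=55/8; d'=(-8−3·-5/4)/(55/8)=-34/55
row 3: denom=8−1·8/55=432/55; d'=(16−1·-34/55)/(432/55)=457/216
row 4: denom=12−3·55/144=521/48; d'=(6−3·457/216)/(521/48)=-50/1563
back: M4=-50/1563
back: M3=457/216−55/144·-50/1563=3326/1563
back: M2=-34/55−8/55·3326/1563=-1450/1563
back: M1=-5/4−3/8·-1450/1563=-470/521
M: M0=0, M1=-470/521, M2=-1450/1563, M3=3326/1563, M4=-50/1563, M5=0
seg 0: a=-2, c=M0/2=0, d=(M1−M0)/(6·1)=-235/1563, b=Δ0−h0·(2M0+M1)/6=1798/1563
seg 1: a=-1, c=M1/2=-235/521, d=(M2−M1)/(6·3)=-20/14067, b=Δ1−h1·(2M1+M2)/6=1093/1563
seg 2: a=-3, c=M2/2=-725/1563, d=(M3−M2)/(6·1)=796/1563, b=Δ2−h2·(2M2+M3)/6=-3197/1563
seg 3: a=-5, c=M3/2=1663/1563, d=(M4−M3)/(6·3)=-1688/14067, b=Δ3−h3·(2M3+M4)/6=-753/521
seg 4: a=-3, c=M4/2=-25/1563, d=(M5−M4)/(6·3)=25/14067, b=Δ4−h4·(2M4+M5)/6=885/521
t_q=13/4 → seg 1, τ=9/4; S=-1+1093/1563·τ+-235/521·τ²+-20/14067·τ³=-7195/4168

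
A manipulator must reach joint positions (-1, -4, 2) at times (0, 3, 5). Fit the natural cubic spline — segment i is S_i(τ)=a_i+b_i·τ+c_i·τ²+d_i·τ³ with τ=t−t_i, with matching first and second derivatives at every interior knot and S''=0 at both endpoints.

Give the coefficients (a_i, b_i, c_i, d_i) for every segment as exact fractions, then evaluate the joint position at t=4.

Δ: Δ0=-1, Δ1=3
row 1: diag=10, rhs=24; c'=1/5, d'=12/5
back: M1=12/5
M: M0=0, M1=12/5, M2=0
seg 0: a=-1, c=M0/2=0, d=(M1−M0)/(6·3)=2/15, b=Δ0−h0·(2M0+M1)/6=-11/5
seg 1: a=-4, c=M1/2=6/5, d=(M2−M1)/(6·2)=-1/5, b=Δ1−h1·(2M1+M2)/6=7/5
t_q=4 → seg 1, τ=1; S=-4+7/5·τ+6/5·τ²+-1/5·τ³=-8/5

  seg 0: a=-1 b=-11/5 c=0 d=2/15
  seg 1: a=-4 b=7/5 c=6/5 d=-1/5
S(4) = -8/5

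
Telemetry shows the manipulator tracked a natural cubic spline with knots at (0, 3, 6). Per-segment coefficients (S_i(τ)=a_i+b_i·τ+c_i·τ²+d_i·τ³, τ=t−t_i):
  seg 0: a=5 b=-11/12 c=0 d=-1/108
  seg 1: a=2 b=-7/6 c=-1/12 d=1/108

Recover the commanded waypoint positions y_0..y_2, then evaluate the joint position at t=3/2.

y_0=5 y_1=2 y_2=-2
S(3/2) = 115/32

y_0 = S_0(0) = a_0 = 5
y_1 = S_1(0) = a_1 = 2
y_2 = S_1(3) = -2
t_q=3/2 is in segment 0 (τ=3/2); S_0(τ)=115/32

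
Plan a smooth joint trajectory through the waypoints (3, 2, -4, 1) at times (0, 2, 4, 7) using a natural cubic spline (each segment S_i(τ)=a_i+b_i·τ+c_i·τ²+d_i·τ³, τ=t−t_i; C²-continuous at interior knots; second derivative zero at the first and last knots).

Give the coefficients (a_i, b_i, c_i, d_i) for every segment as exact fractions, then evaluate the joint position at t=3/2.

Δ: Δ0=-1/2, Δ1=-3, Δ2=5/3
row 1: diag=8, rhs=-15; c'=1/4, d'=-15/8
row 2: denom=10−2·1/4=19/2; d'=(28−2·-15/8)/(19/2)=127/38
back: M2=127/38
back: M1=-15/8−1/4·127/38=-103/38
M: M0=0, M1=-103/38, M2=127/38, M3=0
seg 0: a=3, c=M0/2=0, d=(M1−M0)/(6·2)=-103/456, b=Δ0−h0·(2M0+M1)/6=23/57
seg 1: a=2, c=M1/2=-103/76, d=(M2−M1)/(6·2)=115/228, b=Δ1−h1·(2M1+M2)/6=-263/114
seg 2: a=-4, c=M2/2=127/76, d=(M3−M2)/(6·3)=-127/684, b=Δ2−h2·(2M2+M3)/6=-191/114
t_q=3/2 → seg 0, τ=3/2; S=3+23/57·τ+0·τ²+-103/456·τ³=3457/1216

  seg 0: a=3 b=23/57 c=0 d=-103/456
  seg 1: a=2 b=-263/114 c=-103/76 d=115/228
  seg 2: a=-4 b=-191/114 c=127/76 d=-127/684
S(3/2) = 3457/1216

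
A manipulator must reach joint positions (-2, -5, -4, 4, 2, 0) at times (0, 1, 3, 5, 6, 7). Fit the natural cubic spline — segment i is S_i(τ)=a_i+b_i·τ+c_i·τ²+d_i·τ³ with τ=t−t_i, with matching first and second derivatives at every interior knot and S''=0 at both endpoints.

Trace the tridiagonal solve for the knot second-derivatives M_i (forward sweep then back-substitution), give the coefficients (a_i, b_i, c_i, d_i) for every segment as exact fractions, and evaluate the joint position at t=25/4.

Δ: Δ0=-3, Δ1=1/2, Δ2=4, Δ3=-2, Δ4=-2
row 1: diag=6, rhs=21; c'=1/3, d'=7/2
row 2: denom=8−2·1/3=22/3; d'=(21−2·7/2)/(22/3)=21/11
row 3: denom=6−2·3/11=60/11; d'=(-36−2·21/11)/(60/11)=-73/10
row 4: denom=4−1·11/60=229/60; d'=(0−1·-73/10)/(229/60)=438/229
back: M4=438/229
back: M3=-73/10−11/60·438/229=-1752/229
back: M2=21/11−3/11·-1752/229=915/229
back: M1=7/2−1/3·915/229=993/458
M: M0=0, M1=993/458, M2=915/229, M3=-1752/229, M4=438/229, M5=0
seg 0: a=-2, c=M0/2=0, d=(M1−M0)/(6·1)=331/916, b=Δ0−h0·(2M0+M1)/6=-3079/916
seg 1: a=-5, c=M1/2=993/916, d=(M2−M1)/(6·2)=279/1832, b=Δ1−h1·(2M1+M2)/6=-1043/458
seg 2: a=-4, c=M2/2=915/458, d=(M3−M2)/(6·2)=-889/916, b=Δ2−h2·(2M2+M3)/6=890/229
seg 3: a=4, c=M3/2=-876/229, d=(M4−M3)/(6·1)=365/229, b=Δ3−h3·(2M3+M4)/6=53/229
seg 4: a=2, c=M4/2=219/229, d=(M5−M4)/(6·1)=-73/229, b=Δ4−h4·(2M4+M5)/6=-604/229
t_q=25/4 → seg 4, τ=1/4; S=2+-604/229·τ+219/229·τ²+-73/229·τ³=20451/14656

  seg 0: a=-2 b=-3079/916 c=0 d=331/916
  seg 1: a=-5 b=-1043/458 c=993/916 d=279/1832
  seg 2: a=-4 b=890/229 c=915/458 d=-889/916
  seg 3: a=4 b=53/229 c=-876/229 d=365/229
  seg 4: a=2 b=-604/229 c=219/229 d=-73/229
S(25/4) = 20451/14656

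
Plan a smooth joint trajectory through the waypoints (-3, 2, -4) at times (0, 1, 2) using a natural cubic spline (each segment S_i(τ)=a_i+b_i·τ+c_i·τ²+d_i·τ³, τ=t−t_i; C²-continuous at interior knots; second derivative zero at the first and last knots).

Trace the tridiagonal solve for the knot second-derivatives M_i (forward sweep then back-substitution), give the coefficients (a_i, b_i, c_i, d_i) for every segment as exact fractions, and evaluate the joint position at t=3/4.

  seg 0: a=-3 b=31/4 c=0 d=-11/4
  seg 1: a=2 b=-1/2 c=-33/4 d=11/4
S(3/4) = 423/256

Δ: Δ0=5, Δ1=-6
row 1: diag=4, rhs=-66; c'=1/4, d'=-33/2
back: M1=-33/2
M: M0=0, M1=-33/2, M2=0
seg 0: a=-3, c=M0/2=0, d=(M1−M0)/(6·1)=-11/4, b=Δ0−h0·(2M0+M1)/6=31/4
seg 1: a=2, c=M1/2=-33/4, d=(M2−M1)/(6·1)=11/4, b=Δ1−h1·(2M1+M2)/6=-1/2
t_q=3/4 → seg 0, τ=3/4; S=-3+31/4·τ+0·τ²+-11/4·τ³=423/256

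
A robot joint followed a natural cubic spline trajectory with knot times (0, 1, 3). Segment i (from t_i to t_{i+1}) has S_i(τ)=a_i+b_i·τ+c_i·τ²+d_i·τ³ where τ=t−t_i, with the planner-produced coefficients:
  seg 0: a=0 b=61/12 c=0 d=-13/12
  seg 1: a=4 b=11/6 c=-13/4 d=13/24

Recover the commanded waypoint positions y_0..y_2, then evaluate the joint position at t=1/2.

y_0=0 y_1=4 y_2=-1
S(1/2) = 77/32

y_0 = S_0(0) = a_0 = 0
y_1 = S_1(0) = a_1 = 4
y_2 = S_1(2) = -1
t_q=1/2 is in segment 0 (τ=1/2); S_0(τ)=77/32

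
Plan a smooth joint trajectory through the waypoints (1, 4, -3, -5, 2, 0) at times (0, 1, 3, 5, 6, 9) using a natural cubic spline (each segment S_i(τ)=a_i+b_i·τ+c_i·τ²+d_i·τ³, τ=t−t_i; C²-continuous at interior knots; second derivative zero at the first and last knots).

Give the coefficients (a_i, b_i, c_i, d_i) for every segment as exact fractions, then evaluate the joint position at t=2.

  seg 0: a=1 b=23437/5628 c=0 d=-6553/5628
  seg 1: a=4 b=1889/2814 c=-6553/1876 d=7921/11256
  seg 2: a=-3 b=-6833/1407 c=342/469 d=241/402
  seg 3: a=-5 b=7393/1407 c=2029/469 d=-3631/1407
  seg 4: a=2 b=8674/1407 c=-1602/469 d=178/469
S(2) = 7061/3752

Δ: Δ0=3, Δ1=-7/2, Δ2=-1, Δ3=7, Δ4=-2/3
row 1: diag=6, rhs=-39; c'=1/3, d'=-13/2
row 2: denom=8−2·1/3=22/3; d'=(15−2·-13/2)/(22/3)=42/11
row 3: denom=6−2·3/11=60/11; d'=(48−2·42/11)/(60/11)=37/5
row 4: denom=8−1·11/60=469/60; d'=(-46−1·37/5)/(469/60)=-3204/469
back: M4=-3204/469
back: M3=37/5−11/60·-3204/469=4058/469
back: M2=42/11−3/11·4058/469=684/469
back: M1=-13/2−1/3·684/469=-6553/938
M: M0=0, M1=-6553/938, M2=684/469, M3=4058/469, M4=-3204/469, M5=0
seg 0: a=1, c=M0/2=0, d=(M1−M0)/(6·1)=-6553/5628, b=Δ0−h0·(2M0+M1)/6=23437/5628
seg 1: a=4, c=M1/2=-6553/1876, d=(M2−M1)/(6·2)=7921/11256, b=Δ1−h1·(2M1+M2)/6=1889/2814
seg 2: a=-3, c=M2/2=342/469, d=(M3−M2)/(6·2)=241/402, b=Δ2−h2·(2M2+M3)/6=-6833/1407
seg 3: a=-5, c=M3/2=2029/469, d=(M4−M3)/(6·1)=-3631/1407, b=Δ3−h3·(2M3+M4)/6=7393/1407
seg 4: a=2, c=M4/2=-1602/469, d=(M5−M4)/(6·3)=178/469, b=Δ4−h4·(2M4+M5)/6=8674/1407
t_q=2 → seg 1, τ=1; S=4+1889/2814·τ+-6553/1876·τ²+7921/11256·τ³=7061/3752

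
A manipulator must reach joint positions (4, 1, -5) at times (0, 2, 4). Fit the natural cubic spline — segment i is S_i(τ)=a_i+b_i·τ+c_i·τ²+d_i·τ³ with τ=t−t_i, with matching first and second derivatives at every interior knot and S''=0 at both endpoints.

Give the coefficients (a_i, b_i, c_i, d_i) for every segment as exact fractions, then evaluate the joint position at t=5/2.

Δ: Δ0=-3/2, Δ1=-3
row 1: diag=8, rhs=-9; c'=1/4, d'=-9/8
back: M1=-9/8
M: M0=0, M1=-9/8, M2=0
seg 0: a=4, c=M0/2=0, d=(M1−M0)/(6·2)=-3/32, b=Δ0−h0·(2M0+M1)/6=-9/8
seg 1: a=1, c=M1/2=-9/16, d=(M2−M1)/(6·2)=3/32, b=Δ1−h1·(2M1+M2)/6=-9/4
t_q=5/2 → seg 1, τ=1/2; S=1+-9/4·τ+-9/16·τ²+3/32·τ³=-65/256

  seg 0: a=4 b=-9/8 c=0 d=-3/32
  seg 1: a=1 b=-9/4 c=-9/16 d=3/32
S(5/2) = -65/256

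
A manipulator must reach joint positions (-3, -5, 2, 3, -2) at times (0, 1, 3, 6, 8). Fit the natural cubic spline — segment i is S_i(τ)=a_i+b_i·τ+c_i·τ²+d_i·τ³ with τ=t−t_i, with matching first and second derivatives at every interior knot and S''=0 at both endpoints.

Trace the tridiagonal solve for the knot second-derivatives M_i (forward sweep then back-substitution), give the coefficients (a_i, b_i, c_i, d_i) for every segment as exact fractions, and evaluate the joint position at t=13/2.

  seg 0: a=-3 b=-9353/3036 c=0 d=3281/3036
  seg 1: a=-5 b=245/1518 c=3281/1012 d=-4775/6072
  seg 2: a=2 b=2803/759 c=-747/506 d=541/4554
  seg 3: a=3 b=-2971/1518 c=-103/253 d=103/1518
S(13/2) = 7805/4048

Δ: Δ0=-2, Δ1=7/2, Δ2=1/3, Δ3=-5/2
row 1: diag=6, rhs=33; c'=1/3, d'=11/2
row 2: denom=10−2·1/3=28/3; d'=(-19−2·11/2)/(28/3)=-45/14
row 3: denom=10−3·9/28=253/28; d'=(-17−3·-45/14)/(253/28)=-206/253
back: M3=-206/253
back: M2=-45/14−9/28·-206/253=-747/253
back: M1=11/2−1/3·-747/253=3281/506
M: M0=0, M1=3281/506, M2=-747/253, M3=-206/253, M4=0
seg 0: a=-3, c=M0/2=0, d=(M1−M0)/(6·1)=3281/3036, b=Δ0−h0·(2M0+M1)/6=-9353/3036
seg 1: a=-5, c=M1/2=3281/1012, d=(M2−M1)/(6·2)=-4775/6072, b=Δ1−h1·(2M1+M2)/6=245/1518
seg 2: a=2, c=M2/2=-747/506, d=(M3−M2)/(6·3)=541/4554, b=Δ2−h2·(2M2+M3)/6=2803/759
seg 3: a=3, c=M3/2=-103/253, d=(M4−M3)/(6·2)=103/1518, b=Δ3−h3·(2M3+M4)/6=-2971/1518
t_q=13/2 → seg 3, τ=1/2; S=3+-2971/1518·τ+-103/253·τ²+103/1518·τ³=7805/4048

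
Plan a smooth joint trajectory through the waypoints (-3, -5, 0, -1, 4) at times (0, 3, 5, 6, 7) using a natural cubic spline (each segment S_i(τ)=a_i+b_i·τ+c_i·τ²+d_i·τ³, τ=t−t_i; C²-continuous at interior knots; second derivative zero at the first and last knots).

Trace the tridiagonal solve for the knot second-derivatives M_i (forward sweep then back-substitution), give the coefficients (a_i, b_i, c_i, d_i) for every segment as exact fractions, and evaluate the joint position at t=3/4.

Δ: Δ0=-2/3, Δ1=5/2, Δ2=-1, Δ3=5
row 1: diag=10, rhs=19; c'=1/5, d'=19/10
row 2: denom=6−2·1/5=28/5; d'=(-21−2·19/10)/(28/5)=-31/7
row 3: denom=4−1·5/28=107/28; d'=(36−1·-31/7)/(107/28)=1132/107
back: M3=1132/107
back: M2=-31/7−5/28·1132/107=-676/107
back: M1=19/10−1/5·-676/107=677/214
M: M0=0, M1=677/214, M2=-676/107, M3=1132/107, M4=0
seg 0: a=-3, c=M0/2=0, d=(M1−M0)/(6·3)=677/3852, b=Δ0−h0·(2M0+M1)/6=-2887/1284
seg 1: a=-5, c=M1/2=677/428, d=(M2−M1)/(6·2)=-2029/2568, b=Δ1−h1·(2M1+M2)/6=1603/642
seg 2: a=0, c=M2/2=-338/107, d=(M3−M2)/(6·1)=904/321, b=Δ2−h2·(2M2+M3)/6=-211/321
seg 3: a=-1, c=M3/2=566/107, d=(M4−M3)/(6·1)=-566/321, b=Δ3−h3·(2M3+M4)/6=473/321
t_q=3/4 → seg 0, τ=3/4; S=-3+-2887/1284·τ+0·τ²+677/3852·τ³=-126337/27392

  seg 0: a=-3 b=-2887/1284 c=0 d=677/3852
  seg 1: a=-5 b=1603/642 c=677/428 d=-2029/2568
  seg 2: a=0 b=-211/321 c=-338/107 d=904/321
  seg 3: a=-1 b=473/321 c=566/107 d=-566/321
S(3/4) = -126337/27392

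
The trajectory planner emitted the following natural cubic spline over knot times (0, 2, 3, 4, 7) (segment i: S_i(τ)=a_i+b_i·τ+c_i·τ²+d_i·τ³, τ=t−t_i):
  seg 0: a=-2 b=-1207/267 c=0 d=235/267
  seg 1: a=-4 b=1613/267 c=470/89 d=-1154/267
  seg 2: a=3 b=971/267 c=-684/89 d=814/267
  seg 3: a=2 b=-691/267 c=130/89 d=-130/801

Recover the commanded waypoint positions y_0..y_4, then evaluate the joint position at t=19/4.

y_0 = S_0(0) = a_0 = -2
y_1 = S_1(0) = a_1 = -4
y_2 = S_2(0) = a_2 = 3
y_3 = S_3(0) = a_3 = 2
y_4 = S_3(3) = 3
t_q=19/4 is in segment 3 (τ=3/4); S_3(τ)=2313/2848

y_0=-2 y_1=-4 y_2=3 y_3=2 y_4=3
S(19/4) = 2313/2848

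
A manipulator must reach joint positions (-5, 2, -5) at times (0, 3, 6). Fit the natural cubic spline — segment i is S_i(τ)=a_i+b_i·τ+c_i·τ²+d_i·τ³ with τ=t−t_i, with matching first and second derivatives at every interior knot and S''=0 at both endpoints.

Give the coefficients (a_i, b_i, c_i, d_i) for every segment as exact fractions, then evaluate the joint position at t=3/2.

Δ: Δ0=7/3, Δ1=-7/3
row 1: diag=12, rhs=-28; c'=1/4, d'=-7/3
back: M1=-7/3
M: M0=0, M1=-7/3, M2=0
seg 0: a=-5, c=M0/2=0, d=(M1−M0)/(6·3)=-7/54, b=Δ0−h0·(2M0+M1)/6=7/2
seg 1: a=2, c=M1/2=-7/6, d=(M2−M1)/(6·3)=7/54, b=Δ1−h1·(2M1+M2)/6=0
t_q=3/2 → seg 0, τ=3/2; S=-5+7/2·τ+0·τ²+-7/54·τ³=-3/16

  seg 0: a=-5 b=7/2 c=0 d=-7/54
  seg 1: a=2 b=0 c=-7/6 d=7/54
S(3/2) = -3/16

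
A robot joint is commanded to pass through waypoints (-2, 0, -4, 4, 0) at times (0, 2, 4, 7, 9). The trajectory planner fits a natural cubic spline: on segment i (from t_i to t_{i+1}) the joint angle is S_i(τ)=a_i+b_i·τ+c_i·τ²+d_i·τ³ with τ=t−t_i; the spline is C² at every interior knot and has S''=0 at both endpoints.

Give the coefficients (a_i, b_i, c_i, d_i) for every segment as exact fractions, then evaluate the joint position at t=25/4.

Δ: Δ0=1, Δ1=-2, Δ2=8/3, Δ3=-2
row 1: diag=8, rhs=-18; c'=1/4, d'=-9/4
row 2: denom=10−2·1/4=19/2; d'=(28−2·-9/4)/(19/2)=65/19
row 3: denom=10−3·6/19=172/19; d'=(-28−3·65/19)/(172/19)=-727/172
back: M3=-727/172
back: M2=65/19−6/19·-727/172=409/86
back: M1=-9/4−1/4·409/86=-1183/344
M: M0=0, M1=-1183/344, M2=409/86, M3=-727/172, M4=0
seg 0: a=-2, c=M0/2=0, d=(M1−M0)/(6·2)=-1183/4128, b=Δ0−h0·(2M0+M1)/6=2215/1032
seg 1: a=0, c=M1/2=-1183/688, d=(M2−M1)/(6·2)=2819/4128, b=Δ1−h1·(2M1+M2)/6=-667/516
seg 2: a=-4, c=M2/2=409/172, d=(M3−M2)/(6·3)=-515/1032, b=Δ2−h2·(2M2+M3)/6=25/1032
seg 3: a=4, c=M3/2=-727/344, d=(M4−M3)/(6·2)=727/2064, b=Δ3−h3·(2M3+M4)/6=211/258
t_q=25/4 → seg 2, τ=9/4; S=-4+25/1032·τ+409/172·τ²+-515/1032·τ³=53023/22016

  seg 0: a=-2 b=2215/1032 c=0 d=-1183/4128
  seg 1: a=0 b=-667/516 c=-1183/688 d=2819/4128
  seg 2: a=-4 b=25/1032 c=409/172 d=-515/1032
  seg 3: a=4 b=211/258 c=-727/344 d=727/2064
S(25/4) = 53023/22016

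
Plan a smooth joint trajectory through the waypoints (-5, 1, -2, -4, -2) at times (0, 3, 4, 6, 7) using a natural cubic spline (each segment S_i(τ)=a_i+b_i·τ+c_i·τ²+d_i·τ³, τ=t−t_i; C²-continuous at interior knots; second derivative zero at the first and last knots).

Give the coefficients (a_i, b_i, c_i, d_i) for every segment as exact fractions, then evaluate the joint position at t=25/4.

Δ: Δ0=2, Δ1=-3, Δ2=-1, Δ3=2
row 1: diag=8, rhs=-30; c'=1/8, d'=-15/4
row 2: denom=6−1·1/8=47/8; d'=(12−1·-15/4)/(47/8)=126/47
row 3: denom=6−2·16/47=250/47; d'=(18−2·126/47)/(250/47)=297/125
back: M3=297/125
back: M2=126/47−16/47·297/125=234/125
back: M1=-15/4−1/8·234/125=-498/125
M: M0=0, M1=-498/125, M2=234/125, M3=297/125, M4=0
seg 0: a=-5, c=M0/2=0, d=(M1−M0)/(6·3)=-83/375, b=Δ0−h0·(2M0+M1)/6=499/125
seg 1: a=1, c=M1/2=-249/125, d=(M2−M1)/(6·1)=122/125, b=Δ1−h1·(2M1+M2)/6=-248/125
seg 2: a=-2, c=M2/2=117/125, d=(M3−M2)/(6·2)=21/500, b=Δ2−h2·(2M2+M3)/6=-76/25
seg 3: a=-4, c=M3/2=297/250, d=(M4−M3)/(6·1)=-99/250, b=Δ3−h3·(2M3+M4)/6=151/125
t_q=25/4 → seg 3, τ=1/4; S=-4+151/125·τ+297/250·τ²+-99/250·τ³=-58079/16000

  seg 0: a=-5 b=499/125 c=0 d=-83/375
  seg 1: a=1 b=-248/125 c=-249/125 d=122/125
  seg 2: a=-2 b=-76/25 c=117/125 d=21/500
  seg 3: a=-4 b=151/125 c=297/250 d=-99/250
S(25/4) = -58079/16000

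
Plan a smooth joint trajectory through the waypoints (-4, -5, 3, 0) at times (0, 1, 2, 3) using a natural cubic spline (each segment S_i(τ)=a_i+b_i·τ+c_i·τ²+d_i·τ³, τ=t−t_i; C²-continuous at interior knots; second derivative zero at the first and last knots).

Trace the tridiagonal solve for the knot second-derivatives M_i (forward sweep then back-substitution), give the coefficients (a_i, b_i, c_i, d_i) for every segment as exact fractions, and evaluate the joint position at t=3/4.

Δ: Δ0=-1, Δ1=8, Δ2=-3
row 1: diag=4, rhs=54; c'=1/4, d'=27/2
row 2: denom=4−1·1/4=15/4; d'=(-66−1·27/2)/(15/4)=-106/5
back: M2=-106/5
back: M1=27/2−1/4·-106/5=94/5
M: M0=0, M1=94/5, M2=-106/5, M3=0
seg 0: a=-4, c=M0/2=0, d=(M1−M0)/(6·1)=47/15, b=Δ0−h0·(2M0+M1)/6=-62/15
seg 1: a=-5, c=M1/2=47/5, d=(M2−M1)/(6·1)=-20/3, b=Δ1−h1·(2M1+M2)/6=79/15
seg 2: a=3, c=M2/2=-53/5, d=(M3−M2)/(6·1)=53/15, b=Δ2−h2·(2M2+M3)/6=61/15
t_q=3/4 → seg 0, τ=3/4; S=-4+-62/15·τ+0·τ²+47/15·τ³=-1849/320

  seg 0: a=-4 b=-62/15 c=0 d=47/15
  seg 1: a=-5 b=79/15 c=47/5 d=-20/3
  seg 2: a=3 b=61/15 c=-53/5 d=53/15
S(3/4) = -1849/320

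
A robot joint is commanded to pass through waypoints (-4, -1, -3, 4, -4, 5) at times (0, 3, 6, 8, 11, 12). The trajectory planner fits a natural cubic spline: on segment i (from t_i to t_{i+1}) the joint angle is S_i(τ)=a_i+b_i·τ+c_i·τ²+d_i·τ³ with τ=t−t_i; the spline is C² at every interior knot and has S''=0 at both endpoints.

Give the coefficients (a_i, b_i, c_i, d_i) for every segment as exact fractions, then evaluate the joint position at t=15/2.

Δ: Δ0=1, Δ1=-2/3, Δ2=7/2, Δ3=-8/3, Δ4=9
row 1: diag=12, rhs=-10; c'=1/4, d'=-5/6
row 2: denom=10−3·1/4=37/4; d'=(25−3·-5/6)/(37/4)=110/37
row 3: denom=10−2·8/37=354/37; d'=(-37−2·110/37)/(354/37)=-1589/354
row 4: denom=8−3·37/118=833/118; d'=(70−3·-1589/354)/(833/118)=201/17
back: M4=201/17
back: M3=-1589/354−37/118·201/17=-418/51
back: M2=110/37−8/37·-418/51=242/51
back: M1=-5/6−1/4·242/51=-103/51
M: M0=0, M1=-103/51, M2=242/51, M3=-418/51, M4=201/17, M5=0
seg 0: a=-4, c=M0/2=0, d=(M1−M0)/(6·3)=-103/918, b=Δ0−h0·(2M0+M1)/6=205/102
seg 1: a=-1, c=M1/2=-103/102, d=(M2−M1)/(6·3)=115/306, b=Δ1−h1·(2M1+M2)/6=-52/51
seg 2: a=-3, c=M2/2=121/51, d=(M3−M2)/(6·2)=-55/51, b=Δ2−h2·(2M2+M3)/6=313/102
seg 3: a=4, c=M3/2=-209/51, d=(M4−M3)/(6·3)=1021/918, b=Δ3−h3·(2M3+M4)/6=-13/34
seg 4: a=-4, c=M4/2=201/34, d=(M5−M4)/(6·1)=-67/34, b=Δ4−h4·(2M4+M5)/6=86/17
t_q=15/2 → seg 2, τ=3/2; S=-3+313/102·τ+121/51·τ²+-55/51·τ³=449/136

  seg 0: a=-4 b=205/102 c=0 d=-103/918
  seg 1: a=-1 b=-52/51 c=-103/102 d=115/306
  seg 2: a=-3 b=313/102 c=121/51 d=-55/51
  seg 3: a=4 b=-13/34 c=-209/51 d=1021/918
  seg 4: a=-4 b=86/17 c=201/34 d=-67/34
S(15/2) = 449/136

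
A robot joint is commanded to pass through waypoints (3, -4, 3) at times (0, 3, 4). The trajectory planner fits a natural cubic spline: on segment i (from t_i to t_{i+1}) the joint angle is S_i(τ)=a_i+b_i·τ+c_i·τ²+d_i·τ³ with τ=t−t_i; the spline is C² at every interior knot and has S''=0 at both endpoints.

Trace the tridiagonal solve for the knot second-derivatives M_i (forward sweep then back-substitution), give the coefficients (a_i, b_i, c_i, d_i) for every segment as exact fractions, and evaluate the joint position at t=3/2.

Δ: Δ0=-7/3, Δ1=7
row 1: diag=8, rhs=56; c'=1/8, d'=7
back: M1=7
M: M0=0, M1=7, M2=0
seg 0: a=3, c=M0/2=0, d=(M1−M0)/(6·3)=7/18, b=Δ0−h0·(2M0+M1)/6=-35/6
seg 1: a=-4, c=M1/2=7/2, d=(M2−M1)/(6·1)=-7/6, b=Δ1−h1·(2M1+M2)/6=14/3
t_q=3/2 → seg 0, τ=3/2; S=3+-35/6·τ+0·τ²+7/18·τ³=-71/16

  seg 0: a=3 b=-35/6 c=0 d=7/18
  seg 1: a=-4 b=14/3 c=7/2 d=-7/6
S(3/2) = -71/16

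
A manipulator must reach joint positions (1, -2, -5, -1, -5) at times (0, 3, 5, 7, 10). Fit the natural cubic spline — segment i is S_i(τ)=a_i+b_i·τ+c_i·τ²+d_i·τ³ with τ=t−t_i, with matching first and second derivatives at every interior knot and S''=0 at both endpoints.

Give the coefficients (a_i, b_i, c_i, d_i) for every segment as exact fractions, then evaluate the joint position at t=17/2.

Δ: Δ0=-1, Δ1=-3/2, Δ2=2, Δ3=-4/3
row 1: diag=10, rhs=-3; c'=1/5, d'=-3/10
row 2: denom=8−2·1/5=38/5; d'=(21−2·-3/10)/(38/5)=54/19
row 3: denom=10−2·5/19=180/19; d'=(-20−2·54/19)/(180/19)=-122/45
back: M3=-122/45
back: M2=54/19−5/19·-122/45=32/9
back: M1=-3/10−1/5·32/9=-91/90
M: M0=0, M1=-91/90, M2=32/9, M3=-122/45, M4=0
seg 0: a=1, c=M0/2=0, d=(M1−M0)/(6·3)=-91/1620, b=Δ0−h0·(2M0+M1)/6=-89/180
seg 1: a=-2, c=M1/2=-91/180, d=(M2−M1)/(6·2)=137/360, b=Δ1−h1·(2M1+M2)/6=-181/90
seg 2: a=-5, c=M2/2=16/9, d=(M3−M2)/(6·2)=-47/90, b=Δ2−h2·(2M2+M3)/6=8/15
seg 3: a=-1, c=M3/2=-61/45, d=(M4−M3)/(6·3)=61/405, b=Δ3−h3·(2M3+M4)/6=62/45
t_q=17/2 → seg 3, τ=3/2; S=-1+62/45·τ+-61/45·τ²+61/405·τ³=-59/40

  seg 0: a=1 b=-89/180 c=0 d=-91/1620
  seg 1: a=-2 b=-181/90 c=-91/180 d=137/360
  seg 2: a=-5 b=8/15 c=16/9 d=-47/90
  seg 3: a=-1 b=62/45 c=-61/45 d=61/405
S(17/2) = -59/40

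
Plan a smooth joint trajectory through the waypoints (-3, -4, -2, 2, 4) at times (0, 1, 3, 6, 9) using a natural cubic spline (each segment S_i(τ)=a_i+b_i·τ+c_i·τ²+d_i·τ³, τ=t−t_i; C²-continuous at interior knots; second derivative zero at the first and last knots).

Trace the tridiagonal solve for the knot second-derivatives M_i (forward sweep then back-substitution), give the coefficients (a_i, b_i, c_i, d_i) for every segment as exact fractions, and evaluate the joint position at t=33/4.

  seg 0: a=-3 b=-138/103 c=0 d=35/103
  seg 1: a=-4 b=-33/103 c=105/103 d=-37/206
  seg 2: a=-2 b=165/103 c=-6/103 d=-29/2781
  seg 3: a=2 b=100/103 c=-47/309 d=47/2781
S(33/4) = 23777/6592

Δ: Δ0=-1, Δ1=1, Δ2=4/3, Δ3=2/3
row 1: diag=6, rhs=12; c'=1/3, d'=2
row 2: denom=10−2·1/3=28/3; d'=(2−2·2)/(28/3)=-3/14
row 3: denom=12−3·9/28=309/28; d'=(-4−3·-3/14)/(309/28)=-94/309
back: M3=-94/309
back: M2=-3/14−9/28·-94/309=-12/103
back: M1=2−1/3·-12/103=210/103
M: M0=0, M1=210/103, M2=-12/103, M3=-94/309, M4=0
seg 0: a=-3, c=M0/2=0, d=(M1−M0)/(6·1)=35/103, b=Δ0−h0·(2M0+M1)/6=-138/103
seg 1: a=-4, c=M1/2=105/103, d=(M2−M1)/(6·2)=-37/206, b=Δ1−h1·(2M1+M2)/6=-33/103
seg 2: a=-2, c=M2/2=-6/103, d=(M3−M2)/(6·3)=-29/2781, b=Δ2−h2·(2M2+M3)/6=165/103
seg 3: a=2, c=M3/2=-47/309, d=(M4−M3)/(6·3)=47/2781, b=Δ3−h3·(2M3+M4)/6=100/103
t_q=33/4 → seg 3, τ=9/4; S=2+100/103·τ+-47/309·τ²+47/2781·τ³=23777/6592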